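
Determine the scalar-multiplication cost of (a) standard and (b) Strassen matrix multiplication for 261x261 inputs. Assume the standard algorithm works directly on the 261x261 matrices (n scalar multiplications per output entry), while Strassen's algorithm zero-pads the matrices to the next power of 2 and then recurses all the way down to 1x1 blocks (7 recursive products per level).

Matrix multiplication for 261x261 matrices:

Strassen's algorithm requires power-of-2 dimensions. Pad 261x261 to 512x512 (next power of 2).

Standard algorithm: 261^3 = 17779581 multiplications
Strassen's algorithm: 7^(log2(512)) = 7^9 = 40353607 multiplications
Difference: 17779581 - 40353607 = -22574026 (Strassen uses MORE here due to padding overhead — for small or just-over-power-of-2 n, padding can outweigh the per-level savings)

Standard: 17779581 multiplications (261^3). Strassen: 40353607 multiplications (7^9, after padding to 512x512). Strassen reduces 8 recursive multiplications to 7 at each level.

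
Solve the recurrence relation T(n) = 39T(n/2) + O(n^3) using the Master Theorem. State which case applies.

Master Theorem for T(n) = 39T(n/2) + O(n^3):

a = 39, b = 2, c = 3
log_b(a) = log_2(39) = 5.2854

Case 1: c = 3 < log_2(39) = 5.2854
T(n) = O(n^(log_2 39))

For T(n) = 39T(n/2) + O(n^3): log_2(39) = 5.2854. This is Case 1 of the Master Theorem (c < log_b(a), work dominated by leaves), giving O(n^(log_2 39)).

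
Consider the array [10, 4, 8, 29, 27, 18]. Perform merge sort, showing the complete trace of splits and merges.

Merge sort trace:

Split: [10, 4, 8, 29, 27, 18] -> [10, 4, 8] and [29, 27, 18]
  Split: [10, 4, 8] -> [10] and [4, 8]
    Split: [4, 8] -> [4] and [8]
    Merge: [4] + [8] -> [4, 8]
  Merge: [10] + [4, 8] -> [4, 8, 10]
  Split: [29, 27, 18] -> [29] and [27, 18]
    Split: [27, 18] -> [27] and [18]
    Merge: [27] + [18] -> [18, 27]
  Merge: [29] + [18, 27] -> [18, 27, 29]
Merge: [4, 8, 10] + [18, 27, 29] -> [4, 8, 10, 18, 27, 29]

Final sorted array: [4, 8, 10, 18, 27, 29]

The merge sort proceeds by recursively splitting the array and merging sorted halves.
After all merges, the sorted array is [4, 8, 10, 18, 27, 29].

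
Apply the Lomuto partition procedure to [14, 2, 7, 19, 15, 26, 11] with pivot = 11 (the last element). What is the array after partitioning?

Lomuto partition with pivot = 11:

Initial array: [14, 2, 7, 19, 15, 26, 11]

arr[0]=14 > 11: no swap
arr[1]=2 <= 11: swap with position 0, array becomes [2, 14, 7, 19, 15, 26, 11]
arr[2]=7 <= 11: swap with position 1, array becomes [2, 7, 14, 19, 15, 26, 11]
arr[3]=19 > 11: no swap
arr[4]=15 > 11: no swap
arr[5]=26 > 11: no swap

Place pivot at position 2: [2, 7, 11, 19, 15, 26, 14]
Pivot position: 2

After partitioning with pivot 11, the array becomes [2, 7, 11, 19, 15, 26, 14]. The pivot is placed at index 2. All elements to the left of the pivot are <= 11, and all elements to the right are > 11.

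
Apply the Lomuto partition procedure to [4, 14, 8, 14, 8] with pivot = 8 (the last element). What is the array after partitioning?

Lomuto partition with pivot = 8:

Initial array: [4, 14, 8, 14, 8]

arr[0]=4 <= 8: swap with position 0, array becomes [4, 14, 8, 14, 8]
arr[1]=14 > 8: no swap
arr[2]=8 <= 8: swap with position 1, array becomes [4, 8, 14, 14, 8]
arr[3]=14 > 8: no swap

Place pivot at position 2: [4, 8, 8, 14, 14]
Pivot position: 2

After partitioning with pivot 8, the array becomes [4, 8, 8, 14, 14]. The pivot is placed at index 2. All elements to the left of the pivot are <= 8, and all elements to the right are > 8.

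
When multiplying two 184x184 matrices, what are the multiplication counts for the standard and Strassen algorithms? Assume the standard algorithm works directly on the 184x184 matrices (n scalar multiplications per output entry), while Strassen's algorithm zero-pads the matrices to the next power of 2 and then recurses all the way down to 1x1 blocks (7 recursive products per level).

Matrix multiplication for 184x184 matrices:

Strassen's algorithm requires power-of-2 dimensions. Pad 184x184 to 256x256 (next power of 2).

Standard algorithm: 184^3 = 6229504 multiplications
Strassen's algorithm: 7^(log2(256)) = 7^8 = 5764801 multiplications
Savings: 6229504 - 5764801 = 464703 multiplications

Standard: 6229504 multiplications (184^3). Strassen: 5764801 multiplications (7^8, after padding to 256x256). Strassen reduces 8 recursive multiplications to 7 at each level.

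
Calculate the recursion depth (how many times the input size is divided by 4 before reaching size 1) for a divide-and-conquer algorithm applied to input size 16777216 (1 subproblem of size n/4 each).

For divide and conquer with division factor 4:

Problem sizes at each level:
Level 0: 16777216
Level 1: 4194304
Level 2: 1048576
Level 3: 262144
Level 4: 65536
Level 5: 16384
Level 6: 4096
Level 7: 1024
Level 8: 256
Level 9: 64
Level 10: 16
Level 11: 4
Level 12: 1

The root is level 0 and the size-1 base case is level 12 (the tree spans levels 0 through 12, i.e. 13 levels counting the root), so the depth is the number of divisions: log_4(16777216) = 12

The recursion tree depth is log_4(16777216) = 12. At each level, the problem size is divided by 4, so it takes 12 divisions to reduce to a base case of size 1. The algorithm makes 1 recursive call at each level.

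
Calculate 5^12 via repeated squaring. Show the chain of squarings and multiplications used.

Computing 5^12 by squaring (build up from 5^1; each line after the first costs one multiplication):

5^1 = 5
5^2 = (5^1)^2 = 5^2 = 25
5^3 = 5 * 5^2 = 5 * 25 = 125
5^6 = (5^3)^2 = 125^2 = 15625
5^12 = (5^6)^2 = 15625^2 = 244140625

Result: 244140625
Multiplications needed: 4 (4 lines after 5^1)

5^12 = 244140625. Using exponentiation by squaring, this requires 4 multiplications. The key idea: if the exponent is even, square the half-power; if odd, multiply by the base once.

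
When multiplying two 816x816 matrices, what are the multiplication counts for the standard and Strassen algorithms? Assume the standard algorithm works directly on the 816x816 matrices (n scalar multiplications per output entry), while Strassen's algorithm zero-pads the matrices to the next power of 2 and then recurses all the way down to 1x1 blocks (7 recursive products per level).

Matrix multiplication for 816x816 matrices:

Strassen's algorithm requires power-of-2 dimensions. Pad 816x816 to 1024x1024 (next power of 2).

Standard algorithm: 816^3 = 543338496 multiplications
Strassen's algorithm: 7^(log2(1024)) = 7^10 = 282475249 multiplications
Savings: 543338496 - 282475249 = 260863247 multiplications

Standard: 543338496 multiplications (816^3). Strassen: 282475249 multiplications (7^10, after padding to 1024x1024). Strassen reduces 8 recursive multiplications to 7 at each level.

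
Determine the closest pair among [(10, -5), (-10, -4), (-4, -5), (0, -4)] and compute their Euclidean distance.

Computing all pairwise distances among 4 points:

d((10, -5), (-10, -4)) = 20.025
d((10, -5), (-4, -5)) = 14.0
d((10, -5), (0, -4)) = 10.0499
d((-10, -4), (-4, -5)) = 6.0828
d((-10, -4), (0, -4)) = 10.0
d((-4, -5), (0, -4)) = 4.1231 <-- minimum

Closest pair: (-4, -5) and (0, -4) with distance 4.1231

The closest pair is (-4, -5) and (0, -4) with Euclidean distance 4.1231. For 4 points, brute-force pairwise comparison is shown above. For large n, the divide-and-conquer algorithm (sort by x, recurse on halves, check the dividing strip) achieves O(n log n).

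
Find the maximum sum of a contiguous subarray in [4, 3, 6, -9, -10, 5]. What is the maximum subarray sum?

Using Kadane's algorithm on [4, 3, 6, -9, -10, 5]:

Scanning through the array:
Position 1 (value 3): max_ending_here = 7, max_so_far = 7
Position 2 (value 6): max_ending_here = 13, max_so_far = 13
Position 3 (value -9): max_ending_here = 4, max_so_far = 13
Position 4 (value -10): max_ending_here = -6, max_so_far = 13
Position 5 (value 5): max_ending_here = 5, max_so_far = 13

Maximum subarray: [4, 3, 6]
Maximum sum: 13

The maximum subarray is [4, 3, 6] with sum 13. This subarray runs from index 0 to index 2.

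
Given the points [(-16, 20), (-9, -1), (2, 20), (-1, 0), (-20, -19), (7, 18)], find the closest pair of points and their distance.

Computing all pairwise distances among 6 points:

d((-16, 20), (-9, -1)) = 22.1359
d((-16, 20), (2, 20)) = 18.0
d((-16, 20), (-1, 0)) = 25.0
d((-16, 20), (-20, -19)) = 39.2046
d((-16, 20), (7, 18)) = 23.0868
d((-9, -1), (2, 20)) = 23.7065
d((-9, -1), (-1, 0)) = 8.0623
d((-9, -1), (-20, -19)) = 21.095
d((-9, -1), (7, 18)) = 24.8395
d((2, 20), (-1, 0)) = 20.2237
d((2, 20), (-20, -19)) = 44.7772
d((2, 20), (7, 18)) = 5.3852 <-- minimum
d((-1, 0), (-20, -19)) = 26.8701
d((-1, 0), (7, 18)) = 19.6977
d((-20, -19), (7, 18)) = 45.8039

Closest pair: (2, 20) and (7, 18) with distance 5.3852

The closest pair is (2, 20) and (7, 18) with Euclidean distance 5.3852. For 6 points, brute-force pairwise comparison is shown above. For large n, the divide-and-conquer algorithm (sort by x, recurse on halves, check the dividing strip) achieves O(n log n).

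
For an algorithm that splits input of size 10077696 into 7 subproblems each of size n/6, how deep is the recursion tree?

For divide and conquer with division factor 6:

Problem sizes at each level:
Level 0: 10077696
Level 1: 1679616
Level 2: 279936
Level 3: 46656
Level 4: 7776
Level 5: 1296
Level 6: 216
Level 7: 36
Level 8: 6
Level 9: 1

The root is level 0 and the size-1 base case is level 9 (the tree spans levels 0 through 9, i.e. 10 levels counting the root), so the depth is the number of divisions: log_6(10077696) = 9

The recursion tree depth is log_6(10077696) = 9. At each level, the problem size is divided by 6, so it takes 9 divisions to reduce to a base case of size 1. The algorithm makes 7 recursive calls at each level.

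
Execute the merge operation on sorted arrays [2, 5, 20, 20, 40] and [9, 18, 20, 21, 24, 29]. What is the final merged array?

Merging process:

Compare 2 vs 9: take 2 from left. Merged: [2]
Compare 5 vs 9: take 5 from left. Merged: [2, 5]
Compare 20 vs 9: take 9 from right. Merged: [2, 5, 9]
Compare 20 vs 18: take 18 from right. Merged: [2, 5, 9, 18]
Compare 20 vs 20: take 20 from left. Merged: [2, 5, 9, 18, 20]
Compare 20 vs 20: take 20 from left. Merged: [2, 5, 9, 18, 20, 20]
Compare 40 vs 20: take 20 from right. Merged: [2, 5, 9, 18, 20, 20, 20]
Compare 40 vs 21: take 21 from right. Merged: [2, 5, 9, 18, 20, 20, 20, 21]
Compare 40 vs 24: take 24 from right. Merged: [2, 5, 9, 18, 20, 20, 20, 21, 24]
Compare 40 vs 29: take 29 from right. Merged: [2, 5, 9, 18, 20, 20, 20, 21, 24, 29]
Append remaining from left: [40]. Merged: [2, 5, 9, 18, 20, 20, 20, 21, 24, 29, 40]

Final merged array: [2, 5, 9, 18, 20, 20, 20, 21, 24, 29, 40]
Total comparisons: 10

The merged array is [2, 5, 9, 18, 20, 20, 20, 21, 24, 29, 40], requiring 10 comparisons. The merge step runs in O(n) time where n is the total number of elements.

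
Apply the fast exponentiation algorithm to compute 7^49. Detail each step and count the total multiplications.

Computing 7^49 by squaring (build up from 7^1; each line after the first costs one multiplication):

7^1 = 7
7^2 = (7^1)^2 = 7^2 = 49
7^3 = 7 * 7^2 = 7 * 49 = 343
7^6 = (7^3)^2 = 343^2 = 117649
7^12 = (7^6)^2 = 117649^2 = 13841287201
7^24 = (7^12)^2 = 13841287201^2 = 191581231380566414401
7^48 = (7^24)^2 = 191581231380566414401^2 = 36703368217294125441230211032033660188801
7^49 = 7 * 7^48 = 7 * 36703368217294125441230211032033660188801 = 256923577521058878088611477224235621321607

Result: 256923577521058878088611477224235621321607
Multiplications needed: 7 (7 lines after 7^1)

7^49 = 256923577521058878088611477224235621321607. Using exponentiation by squaring, this requires 7 multiplications. The key idea: if the exponent is even, square the half-power; if odd, multiply by the base once.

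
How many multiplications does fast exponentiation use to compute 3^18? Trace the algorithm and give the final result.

Computing 3^18 by squaring (build up from 3^1; each line after the first costs one multiplication):

3^1 = 3
3^2 = (3^1)^2 = 3^2 = 9
3^4 = (3^2)^2 = 9^2 = 81
3^8 = (3^4)^2 = 81^2 = 6561
3^9 = 3 * 3^8 = 3 * 6561 = 19683
3^18 = (3^9)^2 = 19683^2 = 387420489

Result: 387420489
Multiplications needed: 5 (5 lines after 3^1)

3^18 = 387420489. Using exponentiation by squaring, this requires 5 multiplications. The key idea: if the exponent is even, square the half-power; if odd, multiply by the base once.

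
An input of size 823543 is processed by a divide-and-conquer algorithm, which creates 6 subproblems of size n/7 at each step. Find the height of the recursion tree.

For divide and conquer with division factor 7:

Problem sizes at each level:
Level 0: 823543
Level 1: 117649
Level 2: 16807
Level 3: 2401
Level 4: 343
Level 5: 49
Level 6: 7
Level 7: 1

The root is level 0 and the size-1 base case is level 7 (the tree spans levels 0 through 7, i.e. 8 levels counting the root), so the depth is the number of divisions: log_7(823543) = 7

The recursion tree depth is log_7(823543) = 7. At each level, the problem size is divided by 7, so it takes 7 divisions to reduce to a base case of size 1. The algorithm makes 6 recursive calls at each level.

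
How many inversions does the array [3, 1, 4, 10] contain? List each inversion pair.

Finding inversions in [3, 1, 4, 10]:

(0, 1): arr[0]=3 > arr[1]=1

Total inversions: 1

The array has 1 inversion(s): (0,1). Each pair (i,j) satisfies i < j and arr[i] > arr[j].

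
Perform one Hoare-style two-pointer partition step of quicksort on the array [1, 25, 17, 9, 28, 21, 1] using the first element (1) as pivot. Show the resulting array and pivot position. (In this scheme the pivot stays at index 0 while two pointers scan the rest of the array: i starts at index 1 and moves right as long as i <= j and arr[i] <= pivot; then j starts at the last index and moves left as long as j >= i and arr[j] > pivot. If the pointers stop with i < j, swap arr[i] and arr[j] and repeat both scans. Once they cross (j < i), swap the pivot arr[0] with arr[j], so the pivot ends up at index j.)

Hoare-style two-pointer partition with pivot = 1:

Initial array: [1, 25, 17, 9, 28, 21, 1]

Pointers start at i = 1, j = 6.
i stops at index 1 (arr[1]=25 > 1), j stops at index 6 (arr[6]=1 <= 1): swap arr[1] and arr[6], array becomes [1, 1, 17, 9, 28, 21, 25]
i ends at 2, j ends at 1: the pointers have crossed (j < i), so scanning stops.

Swap pivot arr[0] with arr[1] to place pivot at position 1: [1, 1, 17, 9, 28, 21, 25]
Pivot position: 1

After partitioning with pivot 1, the array becomes [1, 1, 17, 9, 28, 21, 25]. The pivot is placed at index 1. All elements to the left of the pivot are <= 1, and all elements to the right are > 1.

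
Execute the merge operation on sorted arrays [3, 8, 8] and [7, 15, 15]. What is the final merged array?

Merging process:

Compare 3 vs 7: take 3 from left. Merged: [3]
Compare 8 vs 7: take 7 from right. Merged: [3, 7]
Compare 8 vs 15: take 8 from left. Merged: [3, 7, 8]
Compare 8 vs 15: take 8 from left. Merged: [3, 7, 8, 8]
Append remaining from right: [15, 15]. Merged: [3, 7, 8, 8, 15, 15]

Final merged array: [3, 7, 8, 8, 15, 15]
Total comparisons: 4

The merged array is [3, 7, 8, 8, 15, 15], requiring 4 comparisons. The merge step runs in O(n) time where n is the total number of elements.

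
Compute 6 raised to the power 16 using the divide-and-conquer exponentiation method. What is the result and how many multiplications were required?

Computing 6^16 by squaring (build up from 6^1; each line after the first costs one multiplication):

6^1 = 6
6^2 = (6^1)^2 = 6^2 = 36
6^4 = (6^2)^2 = 36^2 = 1296
6^8 = (6^4)^2 = 1296^2 = 1679616
6^16 = (6^8)^2 = 1679616^2 = 2821109907456

Result: 2821109907456
Multiplications needed: 4 (4 lines after 6^1)

6^16 = 2821109907456. Using exponentiation by squaring, this requires 4 multiplications. The key idea: if the exponent is even, square the half-power; if odd, multiply by the base once.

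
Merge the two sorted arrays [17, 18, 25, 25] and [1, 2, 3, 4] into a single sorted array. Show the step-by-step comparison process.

Merging process:

Compare 17 vs 1: take 1 from right. Merged: [1]
Compare 17 vs 2: take 2 from right. Merged: [1, 2]
Compare 17 vs 3: take 3 from right. Merged: [1, 2, 3]
Compare 17 vs 4: take 4 from right. Merged: [1, 2, 3, 4]
Append remaining from left: [17, 18, 25, 25]. Merged: [1, 2, 3, 4, 17, 18, 25, 25]

Final merged array: [1, 2, 3, 4, 17, 18, 25, 25]
Total comparisons: 4

The merged array is [1, 2, 3, 4, 17, 18, 25, 25], requiring 4 comparisons. The merge step runs in O(n) time where n is the total number of elements.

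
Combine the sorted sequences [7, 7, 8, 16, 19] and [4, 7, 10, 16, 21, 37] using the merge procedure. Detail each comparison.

Merging process:

Compare 7 vs 4: take 4 from right. Merged: [4]
Compare 7 vs 7: take 7 from left. Merged: [4, 7]
Compare 7 vs 7: take 7 from left. Merged: [4, 7, 7]
Compare 8 vs 7: take 7 from right. Merged: [4, 7, 7, 7]
Compare 8 vs 10: take 8 from left. Merged: [4, 7, 7, 7, 8]
Compare 16 vs 10: take 10 from right. Merged: [4, 7, 7, 7, 8, 10]
Compare 16 vs 16: take 16 from left. Merged: [4, 7, 7, 7, 8, 10, 16]
Compare 19 vs 16: take 16 from right. Merged: [4, 7, 7, 7, 8, 10, 16, 16]
Compare 19 vs 21: take 19 from left. Merged: [4, 7, 7, 7, 8, 10, 16, 16, 19]
Append remaining from right: [21, 37]. Merged: [4, 7, 7, 7, 8, 10, 16, 16, 19, 21, 37]

Final merged array: [4, 7, 7, 7, 8, 10, 16, 16, 19, 21, 37]
Total comparisons: 9

The merged array is [4, 7, 7, 7, 8, 10, 16, 16, 19, 21, 37], requiring 9 comparisons. The merge step runs in O(n) time where n is the total number of elements.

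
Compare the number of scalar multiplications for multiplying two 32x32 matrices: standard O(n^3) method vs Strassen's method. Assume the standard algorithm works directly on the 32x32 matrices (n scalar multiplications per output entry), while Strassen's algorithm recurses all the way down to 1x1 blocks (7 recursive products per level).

Matrix multiplication for 32x32 matrices:

Standard algorithm: 32^3 = 32768 multiplications
Strassen's algorithm: 7^(log2(32)) = 7^5 = 16807 multiplications
Savings: 32768 - 16807 = 15961 multiplications

Standard: 32768 multiplications (32^3). Strassen: 16807 multiplications (7^5). Strassen reduces 8 recursive multiplications to 7 at each level.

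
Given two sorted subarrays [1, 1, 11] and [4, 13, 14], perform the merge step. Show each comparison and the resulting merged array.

Merging process:

Compare 1 vs 4: take 1 from left. Merged: [1]
Compare 1 vs 4: take 1 from left. Merged: [1, 1]
Compare 11 vs 4: take 4 from right. Merged: [1, 1, 4]
Compare 11 vs 13: take 11 from left. Merged: [1, 1, 4, 11]
Append remaining from right: [13, 14]. Merged: [1, 1, 4, 11, 13, 14]

Final merged array: [1, 1, 4, 11, 13, 14]
Total comparisons: 4

The merged array is [1, 1, 4, 11, 13, 14], requiring 4 comparisons. The merge step runs in O(n) time where n is the total number of elements.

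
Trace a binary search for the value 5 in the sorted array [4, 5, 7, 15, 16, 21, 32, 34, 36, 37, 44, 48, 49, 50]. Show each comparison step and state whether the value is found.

Binary search for 5 in [4, 5, 7, 15, 16, 21, 32, 34, 36, 37, 44, 48, 49, 50]:

lo=0, hi=13, mid=6, arr[mid]=32 -> 32 > 5, search left half
lo=0, hi=5, mid=2, arr[mid]=7 -> 7 > 5, search left half
lo=0, hi=1, mid=0, arr[mid]=4 -> 4 < 5, search right half
lo=1, hi=1, mid=1, arr[mid]=5 -> Found target at index 1!

Binary search finds 5 at index 1 after 4 comparisons. The search repeatedly halves the search space by comparing with the middle element.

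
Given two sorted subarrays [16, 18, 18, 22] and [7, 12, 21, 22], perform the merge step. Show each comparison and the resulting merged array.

Merging process:

Compare 16 vs 7: take 7 from right. Merged: [7]
Compare 16 vs 12: take 12 from right. Merged: [7, 12]
Compare 16 vs 21: take 16 from left. Merged: [7, 12, 16]
Compare 18 vs 21: take 18 from left. Merged: [7, 12, 16, 18]
Compare 18 vs 21: take 18 from left. Merged: [7, 12, 16, 18, 18]
Compare 22 vs 21: take 21 from right. Merged: [7, 12, 16, 18, 18, 21]
Compare 22 vs 22: take 22 from left. Merged: [7, 12, 16, 18, 18, 21, 22]
Append remaining from right: [22]. Merged: [7, 12, 16, 18, 18, 21, 22, 22]

Final merged array: [7, 12, 16, 18, 18, 21, 22, 22]
Total comparisons: 7

The merged array is [7, 12, 16, 18, 18, 21, 22, 22], requiring 7 comparisons. The merge step runs in O(n) time where n is the total number of elements.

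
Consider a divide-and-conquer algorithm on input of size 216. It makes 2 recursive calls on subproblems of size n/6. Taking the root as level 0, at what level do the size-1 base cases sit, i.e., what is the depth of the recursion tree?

For divide and conquer with division factor 6:

Problem sizes at each level:
Level 0: 216
Level 1: 36
Level 2: 6
Level 3: 1

The root is level 0 and the size-1 base case is level 3 (the tree spans levels 0 through 3, i.e. 4 levels counting the root), so the depth is the number of divisions: log_6(216) = 3

The recursion tree depth is log_6(216) = 3. At each level, the problem size is divided by 6, so it takes 3 divisions to reduce to a base case of size 1. The algorithm makes 2 recursive calls at each level.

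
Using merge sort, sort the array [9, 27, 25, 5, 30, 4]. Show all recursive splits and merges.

Merge sort trace:

Split: [9, 27, 25, 5, 30, 4] -> [9, 27, 25] and [5, 30, 4]
  Split: [9, 27, 25] -> [9] and [27, 25]
    Split: [27, 25] -> [27] and [25]
    Merge: [27] + [25] -> [25, 27]
  Merge: [9] + [25, 27] -> [9, 25, 27]
  Split: [5, 30, 4] -> [5] and [30, 4]
    Split: [30, 4] -> [30] and [4]
    Merge: [30] + [4] -> [4, 30]
  Merge: [5] + [4, 30] -> [4, 5, 30]
Merge: [9, 25, 27] + [4, 5, 30] -> [4, 5, 9, 25, 27, 30]

Final sorted array: [4, 5, 9, 25, 27, 30]

The merge sort proceeds by recursively splitting the array and merging sorted halves.
After all merges, the sorted array is [4, 5, 9, 25, 27, 30].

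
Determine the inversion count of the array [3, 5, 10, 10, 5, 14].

Finding inversions in [3, 5, 10, 10, 5, 14]:

(2, 4): arr[2]=10 > arr[4]=5
(3, 4): arr[3]=10 > arr[4]=5

Total inversions: 2

The array has 2 inversion(s): (2,4), (3,4). Each pair (i,j) satisfies i < j and arr[i] > arr[j].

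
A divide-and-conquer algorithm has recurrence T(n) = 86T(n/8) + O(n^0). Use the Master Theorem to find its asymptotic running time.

Master Theorem for T(n) = 86T(n/8) + O(n^0):

a = 86, b = 8, c = 0
log_b(a) = log_8(86) = 2.1421

Case 1: c = 0 < log_8(86) = 2.1421
T(n) = O(n^(log_8 86))

For T(n) = 86T(n/8) + O(n^0): log_8(86) = 2.1421. This is Case 1 of the Master Theorem (c < log_b(a), work dominated by leaves), giving O(n^(log_8 86)).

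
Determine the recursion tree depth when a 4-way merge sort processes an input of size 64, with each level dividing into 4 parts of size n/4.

For divide and conquer with division factor 4:

Problem sizes at each level:
Level 0: 64
Level 1: 16
Level 2: 4
Level 3: 1

The root is level 0 and the size-1 base case is level 3 (the tree spans levels 0 through 3, i.e. 4 levels counting the root), so the depth is the number of divisions: log_4(64) = 3

The recursion tree depth is log_4(64) = 3. At each level, the problem size is divided by 4, so it takes 3 divisions to reduce to a base case of size 1. The algorithm makes 4 recursive calls at each level.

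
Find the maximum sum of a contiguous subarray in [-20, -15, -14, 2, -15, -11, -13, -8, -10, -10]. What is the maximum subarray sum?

Using Kadane's algorithm on [-20, -15, -14, 2, -15, -11, -13, -8, -10, -10]:

Scanning through the array:
Position 1 (value -15): max_ending_here = -15, max_so_far = -15
Position 2 (value -14): max_ending_here = -14, max_so_far = -14
Position 3 (value 2): max_ending_here = 2, max_so_far = 2
Position 4 (value -15): max_ending_here = -13, max_so_far = 2
Position 5 (value -11): max_ending_here = -11, max_so_far = 2
Position 6 (value -13): max_ending_here = -13, max_so_far = 2
Position 7 (value -8): max_ending_here = -8, max_so_far = 2
Position 8 (value -10): max_ending_here = -10, max_so_far = 2
Position 9 (value -10): max_ending_here = -10, max_so_far = 2

Maximum subarray: [2]
Maximum sum: 2

The maximum subarray is [2] with sum 2. This subarray runs from index 3 to index 3.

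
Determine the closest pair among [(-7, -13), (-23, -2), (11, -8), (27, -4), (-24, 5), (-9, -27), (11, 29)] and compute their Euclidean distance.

Computing all pairwise distances among 7 points:

d((-7, -13), (-23, -2)) = 19.4165
d((-7, -13), (11, -8)) = 18.6815
d((-7, -13), (27, -4)) = 35.171
d((-7, -13), (-24, 5)) = 24.7588
d((-7, -13), (-9, -27)) = 14.1421
d((-7, -13), (11, 29)) = 45.6946
d((-23, -2), (11, -8)) = 34.5254
d((-23, -2), (27, -4)) = 50.04
d((-23, -2), (-24, 5)) = 7.0711 <-- minimum
d((-23, -2), (-9, -27)) = 28.6531
d((-23, -2), (11, 29)) = 46.0109
d((11, -8), (27, -4)) = 16.4924
d((11, -8), (-24, 5)) = 37.3363
d((11, -8), (-9, -27)) = 27.5862
d((11, -8), (11, 29)) = 37.0
d((27, -4), (-24, 5)) = 51.788
d((27, -4), (-9, -27)) = 42.72
d((27, -4), (11, 29)) = 36.6742
d((-24, 5), (-9, -27)) = 35.3412
d((-24, 5), (11, 29)) = 42.4382
d((-9, -27), (11, 29)) = 59.4643

Closest pair: (-23, -2) and (-24, 5) with distance 7.0711

The closest pair is (-23, -2) and (-24, 5) with Euclidean distance 7.0711. For 7 points, brute-force pairwise comparison is shown above. For large n, the divide-and-conquer algorithm (sort by x, recurse on halves, check the dividing strip) achieves O(n log n).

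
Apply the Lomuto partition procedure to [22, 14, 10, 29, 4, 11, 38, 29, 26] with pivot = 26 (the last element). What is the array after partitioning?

Lomuto partition with pivot = 26:

Initial array: [22, 14, 10, 29, 4, 11, 38, 29, 26]

arr[0]=22 <= 26: swap with position 0, array becomes [22, 14, 10, 29, 4, 11, 38, 29, 26]
arr[1]=14 <= 26: swap with position 1, array becomes [22, 14, 10, 29, 4, 11, 38, 29, 26]
arr[2]=10 <= 26: swap with position 2, array becomes [22, 14, 10, 29, 4, 11, 38, 29, 26]
arr[3]=29 > 26: no swap
arr[4]=4 <= 26: swap with position 3, array becomes [22, 14, 10, 4, 29, 11, 38, 29, 26]
arr[5]=11 <= 26: swap with position 4, array becomes [22, 14, 10, 4, 11, 29, 38, 29, 26]
arr[6]=38 > 26: no swap
arr[7]=29 > 26: no swap

Place pivot at position 5: [22, 14, 10, 4, 11, 26, 38, 29, 29]
Pivot position: 5

After partitioning with pivot 26, the array becomes [22, 14, 10, 4, 11, 26, 38, 29, 29]. The pivot is placed at index 5. All elements to the left of the pivot are <= 26, and all elements to the right are > 26.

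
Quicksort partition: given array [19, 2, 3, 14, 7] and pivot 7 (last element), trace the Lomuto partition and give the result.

Lomuto partition with pivot = 7:

Initial array: [19, 2, 3, 14, 7]

arr[0]=19 > 7: no swap
arr[1]=2 <= 7: swap with position 0, array becomes [2, 19, 3, 14, 7]
arr[2]=3 <= 7: swap with position 1, array becomes [2, 3, 19, 14, 7]
arr[3]=14 > 7: no swap

Place pivot at position 2: [2, 3, 7, 14, 19]
Pivot position: 2

After partitioning with pivot 7, the array becomes [2, 3, 7, 14, 19]. The pivot is placed at index 2. All elements to the left of the pivot are <= 7, and all elements to the right are > 7.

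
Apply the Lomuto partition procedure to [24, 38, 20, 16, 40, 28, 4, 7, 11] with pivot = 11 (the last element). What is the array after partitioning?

Lomuto partition with pivot = 11:

Initial array: [24, 38, 20, 16, 40, 28, 4, 7, 11]

arr[0]=24 > 11: no swap
arr[1]=38 > 11: no swap
arr[2]=20 > 11: no swap
arr[3]=16 > 11: no swap
arr[4]=40 > 11: no swap
arr[5]=28 > 11: no swap
arr[6]=4 <= 11: swap with position 0, array becomes [4, 38, 20, 16, 40, 28, 24, 7, 11]
arr[7]=7 <= 11: swap with position 1, array becomes [4, 7, 20, 16, 40, 28, 24, 38, 11]

Place pivot at position 2: [4, 7, 11, 16, 40, 28, 24, 38, 20]
Pivot position: 2

After partitioning with pivot 11, the array becomes [4, 7, 11, 16, 40, 28, 24, 38, 20]. The pivot is placed at index 2. All elements to the left of the pivot are <= 11, and all elements to the right are > 11.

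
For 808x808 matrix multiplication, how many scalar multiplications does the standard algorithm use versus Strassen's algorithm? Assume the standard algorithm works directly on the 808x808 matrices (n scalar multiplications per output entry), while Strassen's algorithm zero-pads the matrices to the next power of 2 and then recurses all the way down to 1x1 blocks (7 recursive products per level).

Matrix multiplication for 808x808 matrices:

Strassen's algorithm requires power-of-2 dimensions. Pad 808x808 to 1024x1024 (next power of 2).

Standard algorithm: 808^3 = 527514112 multiplications
Strassen's algorithm: 7^(log2(1024)) = 7^10 = 282475249 multiplications
Savings: 527514112 - 282475249 = 245038863 multiplications

Standard: 527514112 multiplications (808^3). Strassen: 282475249 multiplications (7^10, after padding to 1024x1024). Strassen reduces 8 recursive multiplications to 7 at each level.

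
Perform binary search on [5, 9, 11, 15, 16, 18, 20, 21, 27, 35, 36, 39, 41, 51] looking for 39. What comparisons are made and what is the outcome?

Binary search for 39 in [5, 9, 11, 15, 16, 18, 20, 21, 27, 35, 36, 39, 41, 51]:

lo=0, hi=13, mid=6, arr[mid]=20 -> 20 < 39, search right half
lo=7, hi=13, mid=10, arr[mid]=36 -> 36 < 39, search right half
lo=11, hi=13, mid=12, arr[mid]=41 -> 41 > 39, search left half
lo=11, hi=11, mid=11, arr[mid]=39 -> Found target at index 11!

Binary search finds 39 at index 11 after 4 comparisons. The search repeatedly halves the search space by comparing with the middle element.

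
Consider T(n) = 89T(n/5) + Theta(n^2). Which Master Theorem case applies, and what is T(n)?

Master Theorem for T(n) = 89T(n/5) + O(n^2):

a = 89, b = 5, c = 2
log_b(a) = log_5(89) = 2.7889

Case 1: c = 2 < log_5(89) = 2.7889
T(n) = O(n^(log_5 89))

For T(n) = 89T(n/5) + O(n^2): log_5(89) = 2.7889. This is Case 1 of the Master Theorem (c < log_b(a), work dominated by leaves), giving O(n^(log_5 89)).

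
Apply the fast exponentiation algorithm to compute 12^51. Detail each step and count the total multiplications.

Computing 12^51 by squaring (build up from 12^1; each line after the first costs one multiplication):

12^1 = 12
12^2 = (12^1)^2 = 12^2 = 144
12^3 = 12 * 12^2 = 12 * 144 = 1728
12^6 = (12^3)^2 = 1728^2 = 2985984
12^12 = (12^6)^2 = 2985984^2 = 8916100448256
12^24 = (12^12)^2 = 8916100448256^2 = 79496847203390844133441536
12^25 = 12 * 12^24 = 12 * 79496847203390844133441536 = 953962166440690129601298432
12^50 = (12^25)^2 = 953962166440690129601298432^2 = 910043815000214977332758527534256632492715260325658624
12^51 = 12 * 12^50 = 12 * 910043815000214977332758527534256632492715260325658624 = 10920525780002579727993102330411079589912583123907903488

Result: 10920525780002579727993102330411079589912583123907903488
Multiplications needed: 8 (8 lines after 12^1)

12^51 = 10920525780002579727993102330411079589912583123907903488. Using exponentiation by squaring, this requires 8 multiplications. The key idea: if the exponent is even, square the half-power; if odd, multiply by the base once.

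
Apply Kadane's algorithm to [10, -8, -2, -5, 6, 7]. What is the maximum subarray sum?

Using Kadane's algorithm on [10, -8, -2, -5, 6, 7]:

Scanning through the array:
Position 1 (value -8): max_ending_here = 2, max_so_far = 10
Position 2 (value -2): max_ending_here = 0, max_so_far = 10
Position 3 (value -5): max_ending_here = -5, max_so_far = 10
Position 4 (value 6): max_ending_here = 6, max_so_far = 10
Position 5 (value 7): max_ending_here = 13, max_so_far = 13

Maximum subarray: [6, 7]
Maximum sum: 13

The maximum subarray is [6, 7] with sum 13. This subarray runs from index 4 to index 5.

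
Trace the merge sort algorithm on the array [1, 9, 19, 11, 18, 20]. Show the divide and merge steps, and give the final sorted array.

Merge sort trace:

Split: [1, 9, 19, 11, 18, 20] -> [1, 9, 19] and [11, 18, 20]
  Split: [1, 9, 19] -> [1] and [9, 19]
    Split: [9, 19] -> [9] and [19]
    Merge: [9] + [19] -> [9, 19]
  Merge: [1] + [9, 19] -> [1, 9, 19]
  Split: [11, 18, 20] -> [11] and [18, 20]
    Split: [18, 20] -> [18] and [20]
    Merge: [18] + [20] -> [18, 20]
  Merge: [11] + [18, 20] -> [11, 18, 20]
Merge: [1, 9, 19] + [11, 18, 20] -> [1, 9, 11, 18, 19, 20]

Final sorted array: [1, 9, 11, 18, 19, 20]

The merge sort proceeds by recursively splitting the array and merging sorted halves.
After all merges, the sorted array is [1, 9, 11, 18, 19, 20].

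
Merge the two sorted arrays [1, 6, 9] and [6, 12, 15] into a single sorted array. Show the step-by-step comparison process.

Merging process:

Compare 1 vs 6: take 1 from left. Merged: [1]
Compare 6 vs 6: take 6 from left. Merged: [1, 6]
Compare 9 vs 6: take 6 from right. Merged: [1, 6, 6]
Compare 9 vs 12: take 9 from left. Merged: [1, 6, 6, 9]
Append remaining from right: [12, 15]. Merged: [1, 6, 6, 9, 12, 15]

Final merged array: [1, 6, 6, 9, 12, 15]
Total comparisons: 4

The merged array is [1, 6, 6, 9, 12, 15], requiring 4 comparisons. The merge step runs in O(n) time where n is the total number of elements.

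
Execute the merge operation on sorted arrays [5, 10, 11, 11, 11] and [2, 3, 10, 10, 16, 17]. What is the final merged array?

Merging process:

Compare 5 vs 2: take 2 from right. Merged: [2]
Compare 5 vs 3: take 3 from right. Merged: [2, 3]
Compare 5 vs 10: take 5 from left. Merged: [2, 3, 5]
Compare 10 vs 10: take 10 from left. Merged: [2, 3, 5, 10]
Compare 11 vs 10: take 10 from right. Merged: [2, 3, 5, 10, 10]
Compare 11 vs 10: take 10 from right. Merged: [2, 3, 5, 10, 10, 10]
Compare 11 vs 16: take 11 from left. Merged: [2, 3, 5, 10, 10, 10, 11]
Compare 11 vs 16: take 11 from left. Merged: [2, 3, 5, 10, 10, 10, 11, 11]
Compare 11 vs 16: take 11 from left. Merged: [2, 3, 5, 10, 10, 10, 11, 11, 11]
Append remaining from right: [16, 17]. Merged: [2, 3, 5, 10, 10, 10, 11, 11, 11, 16, 17]

Final merged array: [2, 3, 5, 10, 10, 10, 11, 11, 11, 16, 17]
Total comparisons: 9

The merged array is [2, 3, 5, 10, 10, 10, 11, 11, 11, 16, 17], requiring 9 comparisons. The merge step runs in O(n) time where n is the total number of elements.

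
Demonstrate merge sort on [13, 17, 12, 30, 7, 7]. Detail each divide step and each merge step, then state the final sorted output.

Merge sort trace:

Split: [13, 17, 12, 30, 7, 7] -> [13, 17, 12] and [30, 7, 7]
  Split: [13, 17, 12] -> [13] and [17, 12]
    Split: [17, 12] -> [17] and [12]
    Merge: [17] + [12] -> [12, 17]
  Merge: [13] + [12, 17] -> [12, 13, 17]
  Split: [30, 7, 7] -> [30] and [7, 7]
    Split: [7, 7] -> [7] and [7]
    Merge: [7] + [7] -> [7, 7]
  Merge: [30] + [7, 7] -> [7, 7, 30]
Merge: [12, 13, 17] + [7, 7, 30] -> [7, 7, 12, 13, 17, 30]

Final sorted array: [7, 7, 12, 13, 17, 30]

The merge sort proceeds by recursively splitting the array and merging sorted halves.
After all merges, the sorted array is [7, 7, 12, 13, 17, 30].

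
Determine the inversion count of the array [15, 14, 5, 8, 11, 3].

Finding inversions in [15, 14, 5, 8, 11, 3]:

(0, 1): arr[0]=15 > arr[1]=14
(0, 2): arr[0]=15 > arr[2]=5
(0, 3): arr[0]=15 > arr[3]=8
(0, 4): arr[0]=15 > arr[4]=11
(0, 5): arr[0]=15 > arr[5]=3
(1, 2): arr[1]=14 > arr[2]=5
(1, 3): arr[1]=14 > arr[3]=8
(1, 4): arr[1]=14 > arr[4]=11
(1, 5): arr[1]=14 > arr[5]=3
(2, 5): arr[2]=5 > arr[5]=3
(3, 5): arr[3]=8 > arr[5]=3
(4, 5): arr[4]=11 > arr[5]=3

Total inversions: 12

The array has 12 inversion(s): (0,1), (0,2), (0,3), (0,4), (0,5), (1,2), (1,3), (1,4), (1,5), (2,5), (3,5), (4,5). Each pair (i,j) satisfies i < j and arr[i] > arr[j].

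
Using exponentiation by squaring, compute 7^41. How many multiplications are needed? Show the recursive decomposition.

Computing 7^41 by squaring (build up from 7^1; each line after the first costs one multiplication):

7^1 = 7
7^2 = (7^1)^2 = 7^2 = 49
7^4 = (7^2)^2 = 49^2 = 2401
7^5 = 7 * 7^4 = 7 * 2401 = 16807
7^10 = (7^5)^2 = 16807^2 = 282475249
7^20 = (7^10)^2 = 282475249^2 = 79792266297612001
7^40 = (7^20)^2 = 79792266297612001^2 = 6366805760909027985741435139224001
7^41 = 7 * 7^40 = 7 * 6366805760909027985741435139224001 = 44567640326363195900190045974568007

Result: 44567640326363195900190045974568007
Multiplications needed: 7 (7 lines after 7^1)

7^41 = 44567640326363195900190045974568007. Using exponentiation by squaring, this requires 7 multiplications. The key idea: if the exponent is even, square the half-power; if odd, multiply by the base once.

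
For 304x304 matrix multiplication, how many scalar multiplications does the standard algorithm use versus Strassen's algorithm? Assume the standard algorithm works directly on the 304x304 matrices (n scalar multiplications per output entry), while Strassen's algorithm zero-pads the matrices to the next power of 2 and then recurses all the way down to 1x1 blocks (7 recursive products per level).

Matrix multiplication for 304x304 matrices:

Strassen's algorithm requires power-of-2 dimensions. Pad 304x304 to 512x512 (next power of 2).

Standard algorithm: 304^3 = 28094464 multiplications
Strassen's algorithm: 7^(log2(512)) = 7^9 = 40353607 multiplications
Difference: 28094464 - 40353607 = -12259143 (Strassen uses MORE here due to padding overhead — for small or just-over-power-of-2 n, padding can outweigh the per-level savings)

Standard: 28094464 multiplications (304^3). Strassen: 40353607 multiplications (7^9, after padding to 512x512). Strassen reduces 8 recursive multiplications to 7 at each level.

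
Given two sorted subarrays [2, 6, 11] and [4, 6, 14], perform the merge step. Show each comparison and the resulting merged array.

Merging process:

Compare 2 vs 4: take 2 from left. Merged: [2]
Compare 6 vs 4: take 4 from right. Merged: [2, 4]
Compare 6 vs 6: take 6 from left. Merged: [2, 4, 6]
Compare 11 vs 6: take 6 from right. Merged: [2, 4, 6, 6]
Compare 11 vs 14: take 11 from left. Merged: [2, 4, 6, 6, 11]
Append remaining from right: [14]. Merged: [2, 4, 6, 6, 11, 14]

Final merged array: [2, 4, 6, 6, 11, 14]
Total comparisons: 5

The merged array is [2, 4, 6, 6, 11, 14], requiring 5 comparisons. The merge step runs in O(n) time where n is the total number of elements.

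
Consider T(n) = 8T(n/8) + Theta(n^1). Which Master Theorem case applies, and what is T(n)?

Master Theorem for T(n) = 8T(n/8) + O(n^1):

a = 8, b = 8, c = 1
log_b(a) = log_8(8) = 1.0000

Case 2: c = 1 = log_8(8) = 1.0000
T(n) = O(n^1 log n) = O(n log n)

For T(n) = 8T(n/8) + O(n^1): log_8(8) = 1.0000. This is Case 2 of the Master Theorem (c = log_b(a), equal work at all levels), giving O(n log n).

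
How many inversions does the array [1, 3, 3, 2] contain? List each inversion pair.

Finding inversions in [1, 3, 3, 2]:

(1, 3): arr[1]=3 > arr[3]=2
(2, 3): arr[2]=3 > arr[3]=2

Total inversions: 2

The array has 2 inversion(s): (1,3), (2,3). Each pair (i,j) satisfies i < j and arr[i] > arr[j].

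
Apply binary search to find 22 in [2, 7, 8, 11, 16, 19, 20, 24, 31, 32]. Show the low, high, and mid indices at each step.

Binary search for 22 in [2, 7, 8, 11, 16, 19, 20, 24, 31, 32]:

lo=0, hi=9, mid=4, arr[mid]=16 -> 16 < 22, search right half
lo=5, hi=9, mid=7, arr[mid]=24 -> 24 > 22, search left half
lo=5, hi=6, mid=5, arr[mid]=19 -> 19 < 22, search right half
lo=6, hi=6, mid=6, arr[mid]=20 -> 20 < 22, search right half
lo=7 > hi=6, target 22 not found

Binary search determines that 22 is not in the array after 4 comparisons. The search space was exhausted without finding the target.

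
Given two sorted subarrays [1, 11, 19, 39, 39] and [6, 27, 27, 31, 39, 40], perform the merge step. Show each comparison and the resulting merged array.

Merging process:

Compare 1 vs 6: take 1 from left. Merged: [1]
Compare 11 vs 6: take 6 from right. Merged: [1, 6]
Compare 11 vs 27: take 11 from left. Merged: [1, 6, 11]
Compare 19 vs 27: take 19 from left. Merged: [1, 6, 11, 19]
Compare 39 vs 27: take 27 from right. Merged: [1, 6, 11, 19, 27]
Compare 39 vs 27: take 27 from right. Merged: [1, 6, 11, 19, 27, 27]
Compare 39 vs 31: take 31 from right. Merged: [1, 6, 11, 19, 27, 27, 31]
Compare 39 vs 39: take 39 from left. Merged: [1, 6, 11, 19, 27, 27, 31, 39]
Compare 39 vs 39: take 39 from left. Merged: [1, 6, 11, 19, 27, 27, 31, 39, 39]
Append remaining from right: [39, 40]. Merged: [1, 6, 11, 19, 27, 27, 31, 39, 39, 39, 40]

Final merged array: [1, 6, 11, 19, 27, 27, 31, 39, 39, 39, 40]
Total comparisons: 9

The merged array is [1, 6, 11, 19, 27, 27, 31, 39, 39, 39, 40], requiring 9 comparisons. The merge step runs in O(n) time where n is the total number of elements.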